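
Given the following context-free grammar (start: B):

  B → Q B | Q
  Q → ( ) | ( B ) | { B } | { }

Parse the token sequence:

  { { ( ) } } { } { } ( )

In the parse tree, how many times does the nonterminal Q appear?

[B [Q { [B [Q { [B [Q ( )]] }]] }] [B [Q { }] [B [Q { }] [B [Q ( )]]]]]

6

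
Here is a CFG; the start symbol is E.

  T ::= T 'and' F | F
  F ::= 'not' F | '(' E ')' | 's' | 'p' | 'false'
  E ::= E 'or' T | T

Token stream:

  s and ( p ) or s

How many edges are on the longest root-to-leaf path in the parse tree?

[E [E [T [T [F s]] and [F ( [E [T [F p]]] )]]] or [T [F s]]]

7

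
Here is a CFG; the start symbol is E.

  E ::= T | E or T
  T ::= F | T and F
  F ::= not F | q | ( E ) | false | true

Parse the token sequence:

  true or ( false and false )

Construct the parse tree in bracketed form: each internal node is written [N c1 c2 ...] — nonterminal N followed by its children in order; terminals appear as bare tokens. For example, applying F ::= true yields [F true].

[E [E [T [F true]]] or [T [F ( [E [T [T [F false]] and [F false]]] )]]]

E
E or T
T or T
F or T
true or T
true or F
true or ( E )
true or ( T )
true or ( T and F )
true or ( F and F )
true or ( false and F )
true or ( false and false )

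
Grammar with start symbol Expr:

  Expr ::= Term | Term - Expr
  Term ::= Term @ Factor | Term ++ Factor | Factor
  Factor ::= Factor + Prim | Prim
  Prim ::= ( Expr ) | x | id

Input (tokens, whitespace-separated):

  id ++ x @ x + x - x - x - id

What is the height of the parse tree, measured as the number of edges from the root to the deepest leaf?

7

[Expr [Term [Term [Term [Factor [Prim id]]] ++ [Factor [Prim x]]] @ [Factor [Factor [Prim x]] + [Prim x]]] - [Expr [Term [Factor [Prim x]]] - [Expr [Term [Factor [Prim x]]] - [Expr [Term [Factor [Prim id]]]]]]]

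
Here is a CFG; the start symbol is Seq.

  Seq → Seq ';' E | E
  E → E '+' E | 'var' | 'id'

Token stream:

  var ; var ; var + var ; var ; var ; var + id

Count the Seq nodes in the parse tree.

6

[Seq [Seq [Seq [Seq [Seq [Seq [E var]] ; [E var]] ; [E [E var] + [E var]]] ; [E var]] ; [E var]] ; [E [E var] + [E id]]]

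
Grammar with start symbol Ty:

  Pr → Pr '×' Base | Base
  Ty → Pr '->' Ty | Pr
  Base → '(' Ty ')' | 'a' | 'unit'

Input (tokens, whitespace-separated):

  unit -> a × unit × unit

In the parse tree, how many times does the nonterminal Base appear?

[Ty [Pr [Base unit]] -> [Ty [Pr [Pr [Pr [Base a]] × [Base unit]] × [Base unit]]]]

4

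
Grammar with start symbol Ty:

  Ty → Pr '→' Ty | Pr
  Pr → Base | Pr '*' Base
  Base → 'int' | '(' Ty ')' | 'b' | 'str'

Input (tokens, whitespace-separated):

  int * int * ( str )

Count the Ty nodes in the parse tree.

[Ty [Pr [Pr [Pr [Base int]] * [Base int]] * [Base ( [Ty [Pr [Base str]]] )]]]

2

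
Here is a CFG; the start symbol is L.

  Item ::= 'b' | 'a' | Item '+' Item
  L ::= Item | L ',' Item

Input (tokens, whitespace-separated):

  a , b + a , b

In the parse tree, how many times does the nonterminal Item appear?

[L [L [L [Item a]] , [Item [Item b] + [Item a]]] , [Item b]]

5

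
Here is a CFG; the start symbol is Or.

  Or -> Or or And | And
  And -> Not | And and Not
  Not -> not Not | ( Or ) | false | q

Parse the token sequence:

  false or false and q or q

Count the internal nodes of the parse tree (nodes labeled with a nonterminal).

[Or [Or [Or [And [Not false]]] or [And [And [Not false]] and [Not q]]] or [And [Not q]]]

11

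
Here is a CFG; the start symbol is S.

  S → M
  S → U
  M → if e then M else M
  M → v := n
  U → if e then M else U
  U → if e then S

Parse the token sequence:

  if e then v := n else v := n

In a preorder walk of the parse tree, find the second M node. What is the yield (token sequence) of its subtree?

v := n

[S [M if e then [M v := n] else [M v := n]]]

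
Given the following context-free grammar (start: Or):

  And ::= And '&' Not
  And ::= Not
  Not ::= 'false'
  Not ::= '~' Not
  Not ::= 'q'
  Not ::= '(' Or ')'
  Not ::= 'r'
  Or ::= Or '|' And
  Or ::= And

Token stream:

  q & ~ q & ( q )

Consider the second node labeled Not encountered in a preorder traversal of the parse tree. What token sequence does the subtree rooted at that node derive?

[Or [And [And [And [Not q]] & [Not ~ [Not q]]] & [Not ( [Or [And [Not q]]] )]]]

~ q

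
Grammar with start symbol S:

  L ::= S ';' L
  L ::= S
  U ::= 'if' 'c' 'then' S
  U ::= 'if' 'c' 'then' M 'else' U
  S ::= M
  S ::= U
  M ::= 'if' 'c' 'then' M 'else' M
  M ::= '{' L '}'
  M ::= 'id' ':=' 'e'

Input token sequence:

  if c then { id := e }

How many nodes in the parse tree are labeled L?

[S [U if c then [S [M { [L [S [M id := e]]] }]]]]

1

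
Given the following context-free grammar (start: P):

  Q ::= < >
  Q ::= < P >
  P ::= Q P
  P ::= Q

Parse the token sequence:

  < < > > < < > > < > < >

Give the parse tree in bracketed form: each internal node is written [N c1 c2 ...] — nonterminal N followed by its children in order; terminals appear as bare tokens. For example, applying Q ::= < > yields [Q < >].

P
Q P
< P > P
< Q > P
< < > > P
< < > > Q P
< < > > < P > P
< < > > < Q > P
< < > > < < > > P
< < > > < < > > Q P
< < > > < < > > < > P
< < > > < < > > < > Q
< < > > < < > > < > < >

[P [Q < [P [Q < >]] >] [P [Q < [P [Q < >]] >] [P [Q < >] [P [Q < >]]]]]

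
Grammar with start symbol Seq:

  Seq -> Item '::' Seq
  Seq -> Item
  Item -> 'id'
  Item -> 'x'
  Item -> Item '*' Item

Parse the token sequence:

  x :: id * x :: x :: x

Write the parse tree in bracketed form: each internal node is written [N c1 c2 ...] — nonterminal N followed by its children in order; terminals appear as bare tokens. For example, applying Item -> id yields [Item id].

Seq
Item :: Seq
x :: Seq
x :: Item :: Seq
x :: Item * Item :: Seq
x :: id * Item :: Seq
x :: id * x :: Seq
x :: id * x :: Item :: Seq
x :: id * x :: x :: Seq
x :: id * x :: x :: Item
x :: id * x :: x :: x

[Seq [Item x] :: [Seq [Item [Item id] * [Item x]] :: [Seq [Item x] :: [Seq [Item x]]]]]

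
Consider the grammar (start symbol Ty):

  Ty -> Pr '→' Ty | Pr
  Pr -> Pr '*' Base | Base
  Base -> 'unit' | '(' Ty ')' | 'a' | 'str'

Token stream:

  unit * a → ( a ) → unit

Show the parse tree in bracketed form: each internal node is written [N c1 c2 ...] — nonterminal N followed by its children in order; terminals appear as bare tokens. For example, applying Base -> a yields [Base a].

[Ty [Pr [Pr [Base unit]] * [Base a]] → [Ty [Pr [Base ( [Ty [Pr [Base a]]] )]] → [Ty [Pr [Base unit]]]]]

Ty
Pr → Ty
Pr * Base → Ty
Base * Base → Ty
unit * Base → Ty
unit * a → Ty
unit * a → Pr → Ty
unit * a → Base → Ty
unit * a → ( Ty ) → Ty
unit * a → ( Pr ) → Ty
unit * a → ( Base ) → Ty
unit * a → ( a ) → Ty
unit * a → ( a ) → Pr
unit * a → ( a ) → Base
unit * a → ( a ) → unit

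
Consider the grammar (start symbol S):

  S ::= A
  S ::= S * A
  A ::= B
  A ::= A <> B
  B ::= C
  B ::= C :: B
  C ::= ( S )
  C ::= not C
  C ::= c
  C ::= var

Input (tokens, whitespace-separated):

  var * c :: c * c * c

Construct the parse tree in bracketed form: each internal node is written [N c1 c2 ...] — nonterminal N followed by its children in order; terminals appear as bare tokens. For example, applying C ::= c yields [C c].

S
S * A
S * A * A
S * A * A * A
A * A * A * A
B * A * A * A
C * A * A * A
var * A * A * A
var * B * A * A
var * C :: B * A * A
var * c :: B * A * A
var * c :: C * A * A
var * c :: c * A * A
var * c :: c * B * A
var * c :: c * C * A
var * c :: c * c * A
var * c :: c * c * B
var * c :: c * c * C
var * c :: c * c * c

[S [S [S [S [A [B [C var]]]] * [A [B [C c] :: [B [C c]]]]] * [A [B [C c]]]] * [A [B [C c]]]]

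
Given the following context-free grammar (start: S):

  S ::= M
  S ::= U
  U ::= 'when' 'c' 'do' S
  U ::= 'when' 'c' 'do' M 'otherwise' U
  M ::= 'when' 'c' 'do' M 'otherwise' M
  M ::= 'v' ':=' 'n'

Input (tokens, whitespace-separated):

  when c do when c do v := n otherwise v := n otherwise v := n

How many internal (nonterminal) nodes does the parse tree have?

[S [M when c do [M when c do [M v := n] otherwise [M v := n]] otherwise [M v := n]]]

6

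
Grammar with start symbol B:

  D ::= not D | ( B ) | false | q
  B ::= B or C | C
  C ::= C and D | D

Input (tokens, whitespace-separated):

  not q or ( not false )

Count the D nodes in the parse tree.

5

[B [B [C [D not [D q]]]] or [C [D ( [B [C [D not [D false]]]] )]]]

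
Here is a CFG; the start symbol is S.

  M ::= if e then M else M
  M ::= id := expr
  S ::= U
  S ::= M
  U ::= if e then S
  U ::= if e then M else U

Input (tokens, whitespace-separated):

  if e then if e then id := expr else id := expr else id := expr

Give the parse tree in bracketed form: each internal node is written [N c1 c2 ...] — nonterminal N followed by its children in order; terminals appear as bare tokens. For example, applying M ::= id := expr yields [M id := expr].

[S [M if e then [M if e then [M id := expr] else [M id := expr]] else [M id := expr]]]

S
M
if e then M else M
if e then if e then M else M else M
if e then if e then id := expr else M else M
if e then if e then id := expr else id := expr else M
if e then if e then id := expr else id := expr else id := expr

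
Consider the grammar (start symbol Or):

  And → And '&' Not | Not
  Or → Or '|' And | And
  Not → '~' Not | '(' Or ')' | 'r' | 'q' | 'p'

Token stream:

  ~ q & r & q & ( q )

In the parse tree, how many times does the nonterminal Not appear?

[Or [And [And [And [And [Not ~ [Not q]]] & [Not r]] & [Not q]] & [Not ( [Or [And [Not q]]] )]]]

6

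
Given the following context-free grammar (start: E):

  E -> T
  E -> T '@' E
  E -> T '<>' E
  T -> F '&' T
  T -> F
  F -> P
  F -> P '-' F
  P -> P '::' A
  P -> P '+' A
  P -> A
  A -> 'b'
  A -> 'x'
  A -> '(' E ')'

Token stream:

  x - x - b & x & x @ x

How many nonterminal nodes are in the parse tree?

24

[E [T [F [P [A x]] - [F [P [A x]] - [F [P [A b]]]]] & [T [F [P [A x]]] & [T [F [P [A x]]]]]] @ [E [T [F [P [A x]]]]]]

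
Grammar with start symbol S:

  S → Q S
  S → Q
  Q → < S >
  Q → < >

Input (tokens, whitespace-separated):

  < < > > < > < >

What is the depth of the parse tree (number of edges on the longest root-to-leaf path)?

4

[S [Q < [S [Q < >]] >] [S [Q < >] [S [Q < >]]]]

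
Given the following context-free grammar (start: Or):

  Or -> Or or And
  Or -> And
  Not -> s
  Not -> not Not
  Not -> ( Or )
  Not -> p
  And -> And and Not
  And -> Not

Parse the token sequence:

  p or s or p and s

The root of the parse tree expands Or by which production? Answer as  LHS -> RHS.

Or -> Or or And

[Or [Or [Or [And [Not p]]] or [And [Not s]]] or [And [And [Not p]] and [Not s]]]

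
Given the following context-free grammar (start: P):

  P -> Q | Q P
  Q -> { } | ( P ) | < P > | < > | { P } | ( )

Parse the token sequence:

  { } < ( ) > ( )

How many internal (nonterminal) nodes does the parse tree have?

[P [Q { }] [P [Q < [P [Q ( )]] >] [P [Q ( )]]]]

8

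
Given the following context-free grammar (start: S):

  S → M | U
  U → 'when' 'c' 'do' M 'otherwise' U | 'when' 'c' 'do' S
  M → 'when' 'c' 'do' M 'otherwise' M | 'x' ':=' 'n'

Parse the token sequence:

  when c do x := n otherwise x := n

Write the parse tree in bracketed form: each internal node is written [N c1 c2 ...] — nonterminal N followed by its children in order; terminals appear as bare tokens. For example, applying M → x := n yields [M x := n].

S
M
when c do M otherwise M
when c do x := n otherwise M
when c do x := n otherwise x := n

[S [M when c do [M x := n] otherwise [M x := n]]]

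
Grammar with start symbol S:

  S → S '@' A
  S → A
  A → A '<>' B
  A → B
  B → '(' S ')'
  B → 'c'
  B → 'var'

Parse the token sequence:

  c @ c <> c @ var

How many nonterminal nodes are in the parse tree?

[S [S [S [A [B c]]] @ [A [A [B c]] <> [B c]]] @ [A [B var]]]

11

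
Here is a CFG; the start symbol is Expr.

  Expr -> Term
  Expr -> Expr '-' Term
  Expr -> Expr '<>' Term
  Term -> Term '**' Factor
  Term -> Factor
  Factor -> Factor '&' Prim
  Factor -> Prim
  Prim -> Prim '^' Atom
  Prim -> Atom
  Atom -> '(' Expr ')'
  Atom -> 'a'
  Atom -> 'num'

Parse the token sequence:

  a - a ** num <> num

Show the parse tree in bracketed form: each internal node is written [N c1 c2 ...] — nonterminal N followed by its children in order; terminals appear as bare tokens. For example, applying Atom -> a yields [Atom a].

Expr
Expr <> Term
Expr - Term <> Term
Term - Term <> Term
Factor - Term <> Term
Prim - Term <> Term
Atom - Term <> Term
a - Term <> Term
a - Term ** Factor <> Term
a - Factor ** Factor <> Term
a - Prim ** Factor <> Term
a - Atom ** Factor <> Term
a - a ** Factor <> Term
a - a ** Prim <> Term
a - a ** Atom <> Term
a - a ** num <> Term
a - a ** num <> Factor
a - a ** num <> Prim
a - a ** num <> Atom
a - a ** num <> num

[Expr [Expr [Expr [Term [Factor [Prim [Atom a]]]]] - [Term [Term [Factor [Prim [Atom a]]]] ** [Factor [Prim [Atom num]]]]] <> [Term [Factor [Prim [Atom num]]]]]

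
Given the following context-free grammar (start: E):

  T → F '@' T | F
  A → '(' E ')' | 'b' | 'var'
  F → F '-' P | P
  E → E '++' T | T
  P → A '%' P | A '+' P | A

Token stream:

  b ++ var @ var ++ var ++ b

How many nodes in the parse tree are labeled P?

5

[E [E [E [E [T [F [P [A b]]]]] ++ [T [F [P [A var]]] @ [T [F [P [A var]]]]]] ++ [T [F [P [A var]]]]] ++ [T [F [P [A b]]]]]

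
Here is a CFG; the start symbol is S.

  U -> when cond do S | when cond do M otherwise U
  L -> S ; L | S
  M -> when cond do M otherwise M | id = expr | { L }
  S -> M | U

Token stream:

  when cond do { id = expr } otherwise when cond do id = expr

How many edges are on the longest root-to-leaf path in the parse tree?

6

[S [U when cond do [M { [L [S [M id = expr]]] }] otherwise [U when cond do [S [M id = expr]]]]]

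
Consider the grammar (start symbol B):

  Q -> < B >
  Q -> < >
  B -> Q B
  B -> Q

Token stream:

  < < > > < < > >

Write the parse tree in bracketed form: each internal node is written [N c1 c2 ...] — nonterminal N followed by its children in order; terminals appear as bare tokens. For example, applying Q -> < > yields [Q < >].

B
Q B
< B > B
< Q > B
< < > > B
< < > > Q
< < > > < B >
< < > > < Q >
< < > > < < > >

[B [Q < [B [Q < >]] >] [B [Q < [B [Q < >]] >]]]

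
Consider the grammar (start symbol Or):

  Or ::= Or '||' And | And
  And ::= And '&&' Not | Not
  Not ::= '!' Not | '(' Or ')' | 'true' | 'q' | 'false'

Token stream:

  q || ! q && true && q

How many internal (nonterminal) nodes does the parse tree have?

11

[Or [Or [And [Not q]]] || [And [And [And [Not ! [Not q]]] && [Not true]] && [Not q]]]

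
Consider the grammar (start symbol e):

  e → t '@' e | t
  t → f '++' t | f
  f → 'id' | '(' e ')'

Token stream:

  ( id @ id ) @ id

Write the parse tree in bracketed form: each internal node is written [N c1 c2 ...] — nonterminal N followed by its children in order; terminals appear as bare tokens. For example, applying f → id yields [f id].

e
t @ e
f @ e
( e ) @ e
( t @ e ) @ e
( f @ e ) @ e
( id @ e ) @ e
( id @ t ) @ e
( id @ f ) @ e
( id @ id ) @ e
( id @ id ) @ t
( id @ id ) @ f
( id @ id ) @ id

[e [t [f ( [e [t [f id]] @ [e [t [f id]]]] )]] @ [e [t [f id]]]]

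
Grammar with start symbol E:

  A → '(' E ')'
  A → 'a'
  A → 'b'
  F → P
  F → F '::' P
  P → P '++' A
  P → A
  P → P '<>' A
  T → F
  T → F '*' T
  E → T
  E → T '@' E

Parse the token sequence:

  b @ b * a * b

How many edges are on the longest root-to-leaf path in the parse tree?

[E [T [F [P [A b]]]] @ [E [T [F [P [A b]]] * [T [F [P [A a]]] * [T [F [P [A b]]]]]]]]

8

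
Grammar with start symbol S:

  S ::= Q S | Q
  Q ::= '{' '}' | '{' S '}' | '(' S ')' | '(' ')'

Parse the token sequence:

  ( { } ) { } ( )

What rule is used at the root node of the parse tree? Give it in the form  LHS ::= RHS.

S ::= Q S

[S [Q ( [S [Q { }]] )] [S [Q { }] [S [Q ( )]]]]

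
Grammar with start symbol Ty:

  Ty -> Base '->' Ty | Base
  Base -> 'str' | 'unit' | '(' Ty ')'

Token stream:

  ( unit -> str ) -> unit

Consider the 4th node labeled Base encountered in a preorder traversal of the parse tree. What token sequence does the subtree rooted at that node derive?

[Ty [Base ( [Ty [Base unit] -> [Ty [Base str]]] )] -> [Ty [Base unit]]]

unit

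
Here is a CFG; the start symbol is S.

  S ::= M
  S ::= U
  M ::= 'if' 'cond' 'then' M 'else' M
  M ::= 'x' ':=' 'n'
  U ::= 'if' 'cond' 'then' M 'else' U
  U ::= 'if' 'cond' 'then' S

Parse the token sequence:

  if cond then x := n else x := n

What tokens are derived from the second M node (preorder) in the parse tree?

x := n

[S [M if cond then [M x := n] else [M x := n]]]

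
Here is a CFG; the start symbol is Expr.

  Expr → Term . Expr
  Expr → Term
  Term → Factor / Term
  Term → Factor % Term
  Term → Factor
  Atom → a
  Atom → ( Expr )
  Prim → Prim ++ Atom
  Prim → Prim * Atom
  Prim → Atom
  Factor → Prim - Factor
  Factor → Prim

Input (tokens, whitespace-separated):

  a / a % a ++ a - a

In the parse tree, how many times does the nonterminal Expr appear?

[Expr [Term [Factor [Prim [Atom a]]] / [Term [Factor [Prim [Atom a]]] % [Term [Factor [Prim [Prim [Atom a]] ++ [Atom a]] - [Factor [Prim [Atom a]]]]]]]]

1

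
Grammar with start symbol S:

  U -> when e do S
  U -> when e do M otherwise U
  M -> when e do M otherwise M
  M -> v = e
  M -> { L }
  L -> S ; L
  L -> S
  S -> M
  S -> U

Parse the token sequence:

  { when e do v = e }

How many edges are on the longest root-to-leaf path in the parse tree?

[S [M { [L [S [U when e do [S [M v = e]]]]] }]]

7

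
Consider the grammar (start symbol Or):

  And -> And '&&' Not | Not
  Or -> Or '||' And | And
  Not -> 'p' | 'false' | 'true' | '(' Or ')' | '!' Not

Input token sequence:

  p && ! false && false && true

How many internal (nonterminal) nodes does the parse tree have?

[Or [And [And [And [And [Not p]] && [Not ! [Not false]]] && [Not false]] && [Not true]]]

10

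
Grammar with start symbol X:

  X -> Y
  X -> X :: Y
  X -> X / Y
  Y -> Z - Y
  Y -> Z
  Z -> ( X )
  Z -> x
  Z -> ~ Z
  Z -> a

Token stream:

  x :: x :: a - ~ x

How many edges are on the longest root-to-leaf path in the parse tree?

[X [X [X [Y [Z x]]] :: [Y [Z x]]] :: [Y [Z a] - [Y [Z ~ [Z x]]]]]

5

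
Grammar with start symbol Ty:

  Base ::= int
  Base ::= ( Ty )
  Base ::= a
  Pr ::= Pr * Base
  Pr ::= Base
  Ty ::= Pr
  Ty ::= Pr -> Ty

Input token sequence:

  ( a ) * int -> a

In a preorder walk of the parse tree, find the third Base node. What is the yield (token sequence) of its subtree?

[Ty [Pr [Pr [Base ( [Ty [Pr [Base a]]] )]] * [Base int]] -> [Ty [Pr [Base a]]]]

int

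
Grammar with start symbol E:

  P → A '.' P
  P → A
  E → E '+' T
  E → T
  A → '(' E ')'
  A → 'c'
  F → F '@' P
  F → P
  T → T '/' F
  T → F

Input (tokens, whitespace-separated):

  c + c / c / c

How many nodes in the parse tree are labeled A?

[E [E [T [F [P [A c]]]]] + [T [T [T [F [P [A c]]]] / [F [P [A c]]]] / [F [P [A c]]]]]

4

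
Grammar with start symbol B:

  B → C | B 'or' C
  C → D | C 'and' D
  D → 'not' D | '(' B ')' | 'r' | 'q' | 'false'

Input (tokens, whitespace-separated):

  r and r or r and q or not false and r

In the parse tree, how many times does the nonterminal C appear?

6

[B [B [B [C [C [D r]] and [D r]]] or [C [C [D r]] and [D q]]] or [C [C [D not [D false]]] and [D r]]]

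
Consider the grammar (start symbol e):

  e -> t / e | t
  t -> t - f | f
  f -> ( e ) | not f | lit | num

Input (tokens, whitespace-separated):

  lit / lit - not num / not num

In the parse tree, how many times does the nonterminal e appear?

[e [t [f lit]] / [e [t [t [f lit]] - [f not [f num]]] / [e [t [f not [f num]]]]]]

3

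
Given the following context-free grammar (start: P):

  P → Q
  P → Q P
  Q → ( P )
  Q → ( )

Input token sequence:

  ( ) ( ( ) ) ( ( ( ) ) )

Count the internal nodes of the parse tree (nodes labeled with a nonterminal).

12

[P [Q ( )] [P [Q ( [P [Q ( )]] )] [P [Q ( [P [Q ( [P [Q ( )]] )]] )]]]]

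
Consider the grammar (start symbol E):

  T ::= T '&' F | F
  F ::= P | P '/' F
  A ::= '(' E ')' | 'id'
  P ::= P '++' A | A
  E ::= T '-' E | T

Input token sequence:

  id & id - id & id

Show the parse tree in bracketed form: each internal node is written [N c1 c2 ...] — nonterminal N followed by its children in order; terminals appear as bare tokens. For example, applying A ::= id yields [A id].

[E [T [T [F [P [A id]]]] & [F [P [A id]]]] - [E [T [T [F [P [A id]]]] & [F [P [A id]]]]]]

E
T - E
T & F - E
F & F - E
P & F - E
A & F - E
id & F - E
id & P - E
id & A - E
id & id - E
id & id - T
id & id - T & F
id & id - F & F
id & id - P & F
id & id - A & F
id & id - id & F
id & id - id & P
id & id - id & A
id & id - id & id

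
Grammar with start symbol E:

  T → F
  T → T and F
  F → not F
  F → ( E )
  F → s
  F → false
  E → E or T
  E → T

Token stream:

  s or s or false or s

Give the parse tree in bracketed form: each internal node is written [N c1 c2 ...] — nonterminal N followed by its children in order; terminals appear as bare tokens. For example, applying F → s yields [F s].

E
E or T
E or T or T
E or T or T or T
T or T or T or T
F or T or T or T
s or T or T or T
s or F or T or T
s or s or T or T
s or s or F or T
s or s or false or T
s or s or false or F
s or s or false or s

[E [E [E [E [T [F s]]] or [T [F s]]] or [T [F false]]] or [T [F s]]]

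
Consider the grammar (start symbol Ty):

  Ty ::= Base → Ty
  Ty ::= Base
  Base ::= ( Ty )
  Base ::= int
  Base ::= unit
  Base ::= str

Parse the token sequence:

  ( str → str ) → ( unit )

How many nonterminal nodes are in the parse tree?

10

[Ty [Base ( [Ty [Base str] → [Ty [Base str]]] )] → [Ty [Base ( [Ty [Base unit]] )]]]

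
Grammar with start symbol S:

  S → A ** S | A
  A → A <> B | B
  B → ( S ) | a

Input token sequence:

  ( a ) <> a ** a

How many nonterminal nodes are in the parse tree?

11

[S [A [A [B ( [S [A [B a]]] )]] <> [B a]] ** [S [A [B a]]]]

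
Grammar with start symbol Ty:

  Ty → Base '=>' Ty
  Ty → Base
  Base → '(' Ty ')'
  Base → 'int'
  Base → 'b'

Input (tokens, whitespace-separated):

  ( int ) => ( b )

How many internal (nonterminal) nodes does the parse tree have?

[Ty [Base ( [Ty [Base int]] )] => [Ty [Base ( [Ty [Base b]] )]]]

8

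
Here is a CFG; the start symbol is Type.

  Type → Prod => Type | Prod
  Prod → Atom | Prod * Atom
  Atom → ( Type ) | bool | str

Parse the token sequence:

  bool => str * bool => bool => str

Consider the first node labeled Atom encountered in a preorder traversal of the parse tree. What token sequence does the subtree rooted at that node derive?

[Type [Prod [Atom bool]] => [Type [Prod [Prod [Atom str]] * [Atom bool]] => [Type [Prod [Atom bool]] => [Type [Prod [Atom str]]]]]]

bool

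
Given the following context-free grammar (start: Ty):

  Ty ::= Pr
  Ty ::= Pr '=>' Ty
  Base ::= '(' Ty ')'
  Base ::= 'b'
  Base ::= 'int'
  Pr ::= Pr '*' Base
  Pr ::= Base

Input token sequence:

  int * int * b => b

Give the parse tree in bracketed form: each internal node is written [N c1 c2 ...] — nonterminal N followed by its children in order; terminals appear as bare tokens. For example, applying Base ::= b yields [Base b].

[Ty [Pr [Pr [Pr [Base int]] * [Base int]] * [Base b]] => [Ty [Pr [Base b]]]]

Ty
Pr => Ty
Pr * Base => Ty
Pr * Base * Base => Ty
Base * Base * Base => Ty
int * Base * Base => Ty
int * int * Base => Ty
int * int * b => Ty
int * int * b => Pr
int * int * b => Base
int * int * b => b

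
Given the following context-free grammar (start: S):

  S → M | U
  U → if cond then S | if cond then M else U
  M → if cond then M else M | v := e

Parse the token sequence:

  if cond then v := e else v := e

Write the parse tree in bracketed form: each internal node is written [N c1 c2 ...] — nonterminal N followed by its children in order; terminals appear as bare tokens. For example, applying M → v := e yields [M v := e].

[S [M if cond then [M v := e] else [M v := e]]]

S
M
if cond then M else M
if cond then v := e else M
if cond then v := e else v := e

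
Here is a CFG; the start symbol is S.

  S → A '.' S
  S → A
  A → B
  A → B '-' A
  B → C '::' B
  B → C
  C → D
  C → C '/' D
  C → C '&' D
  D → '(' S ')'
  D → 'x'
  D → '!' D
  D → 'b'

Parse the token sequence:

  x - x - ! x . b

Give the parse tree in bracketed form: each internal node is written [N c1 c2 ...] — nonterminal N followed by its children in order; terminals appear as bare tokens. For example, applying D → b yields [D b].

[S [A [B [C [D x]]] - [A [B [C [D x]]] - [A [B [C [D ! [D x]]]]]]] . [S [A [B [C [D b]]]]]]

S
A . S
B - A . S
C - A . S
D - A . S
x - A . S
x - B - A . S
x - C - A . S
x - D - A . S
x - x - A . S
x - x - B . S
x - x - C . S
x - x - D . S
x - x - ! D . S
x - x - ! x . S
x - x - ! x . A
x - x - ! x . B
x - x - ! x . C
x - x - ! x . D
x - x - ! x . b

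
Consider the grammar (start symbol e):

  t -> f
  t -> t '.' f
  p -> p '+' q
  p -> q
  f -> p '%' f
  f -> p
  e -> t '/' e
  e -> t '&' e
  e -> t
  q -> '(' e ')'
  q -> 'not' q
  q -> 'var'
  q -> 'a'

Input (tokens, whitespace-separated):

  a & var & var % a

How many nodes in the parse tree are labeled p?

4

[e [t [f [p [q a]]]] & [e [t [f [p [q var]]]] & [e [t [f [p [q var]] % [f [p [q a]]]]]]]]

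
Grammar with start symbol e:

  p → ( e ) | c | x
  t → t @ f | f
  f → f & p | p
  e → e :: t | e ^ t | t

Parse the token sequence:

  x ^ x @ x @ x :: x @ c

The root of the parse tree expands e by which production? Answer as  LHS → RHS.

e → e :: t

[e [e [e [t [f [p x]]]] ^ [t [t [t [f [p x]]] @ [f [p x]]] @ [f [p x]]]] :: [t [t [f [p x]]] @ [f [p c]]]]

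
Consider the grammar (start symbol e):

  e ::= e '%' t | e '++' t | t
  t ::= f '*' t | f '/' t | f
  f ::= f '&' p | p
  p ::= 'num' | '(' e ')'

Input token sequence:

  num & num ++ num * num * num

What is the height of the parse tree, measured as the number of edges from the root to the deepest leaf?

6

[e [e [t [f [f [p num]] & [p num]]]] ++ [t [f [p num]] * [t [f [p num]] * [t [f [p num]]]]]]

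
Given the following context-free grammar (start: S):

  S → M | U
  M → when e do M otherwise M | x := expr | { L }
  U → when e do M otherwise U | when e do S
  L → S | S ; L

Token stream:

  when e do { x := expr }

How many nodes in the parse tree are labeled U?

[S [U when e do [S [M { [L [S [M x := expr]]] }]]]]

1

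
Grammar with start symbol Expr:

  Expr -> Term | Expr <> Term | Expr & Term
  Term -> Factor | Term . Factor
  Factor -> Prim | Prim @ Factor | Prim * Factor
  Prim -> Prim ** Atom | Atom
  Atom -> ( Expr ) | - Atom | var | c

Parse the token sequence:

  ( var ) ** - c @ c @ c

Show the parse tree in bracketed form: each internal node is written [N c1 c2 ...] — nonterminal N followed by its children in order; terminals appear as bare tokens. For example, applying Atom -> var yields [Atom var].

Expr
Term
Factor
Prim @ Factor
Prim ** Atom @ Factor
Atom ** Atom @ Factor
( Expr ) ** Atom @ Factor
( Term ) ** Atom @ Factor
( Factor ) ** Atom @ Factor
( Prim ) ** Atom @ Factor
( Atom ) ** Atom @ Factor
( var ) ** Atom @ Factor
( var ) ** - Atom @ Factor
( var ) ** - c @ Factor
( var ) ** - c @ Prim @ Factor
( var ) ** - c @ Atom @ Factor
( var ) ** - c @ c @ Factor
( var ) ** - c @ c @ Prim
( var ) ** - c @ c @ Atom
( var ) ** - c @ c @ c

[Expr [Term [Factor [Prim [Prim [Atom ( [Expr [Term [Factor [Prim [Atom var]]]]] )]] ** [Atom - [Atom c]]] @ [Factor [Prim [Atom c]] @ [Factor [Prim [Atom c]]]]]]]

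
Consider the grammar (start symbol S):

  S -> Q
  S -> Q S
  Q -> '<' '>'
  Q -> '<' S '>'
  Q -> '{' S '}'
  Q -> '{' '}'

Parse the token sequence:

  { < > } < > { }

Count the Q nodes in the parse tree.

4

[S [Q { [S [Q < >]] }] [S [Q < >] [S [Q { }]]]]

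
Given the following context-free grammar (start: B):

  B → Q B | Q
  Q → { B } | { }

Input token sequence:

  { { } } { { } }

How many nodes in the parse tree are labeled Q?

[B [Q { [B [Q { }]] }] [B [Q { [B [Q { }]] }]]]

4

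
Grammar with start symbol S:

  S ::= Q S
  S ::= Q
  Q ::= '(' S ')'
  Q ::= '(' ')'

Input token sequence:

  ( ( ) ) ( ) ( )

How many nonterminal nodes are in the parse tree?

[S [Q ( [S [Q ( )]] )] [S [Q ( )] [S [Q ( )]]]]

8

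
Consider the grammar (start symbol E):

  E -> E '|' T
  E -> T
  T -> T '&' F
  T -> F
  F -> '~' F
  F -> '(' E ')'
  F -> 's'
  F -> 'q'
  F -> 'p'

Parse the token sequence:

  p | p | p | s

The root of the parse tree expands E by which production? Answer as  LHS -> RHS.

E -> E '|' T

[E [E [E [E [T [F p]]] | [T [F p]]] | [T [F p]]] | [T [F s]]]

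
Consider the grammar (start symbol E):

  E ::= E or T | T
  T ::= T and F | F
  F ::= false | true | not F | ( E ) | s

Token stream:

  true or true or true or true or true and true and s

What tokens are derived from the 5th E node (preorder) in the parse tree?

[E [E [E [E [E [T [F true]]] or [T [F true]]] or [T [F true]]] or [T [F true]]] or [T [T [T [F true]] and [F true]] and [F s]]]

true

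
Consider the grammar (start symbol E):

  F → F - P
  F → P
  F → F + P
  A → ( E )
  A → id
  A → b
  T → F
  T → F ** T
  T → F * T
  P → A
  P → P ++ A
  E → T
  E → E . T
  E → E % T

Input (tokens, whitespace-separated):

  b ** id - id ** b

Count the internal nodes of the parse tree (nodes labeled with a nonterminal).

[E [T [F [P [A b]]] ** [T [F [F [P [A id]]] - [P [A id]]] ** [T [F [P [A b]]]]]]]

16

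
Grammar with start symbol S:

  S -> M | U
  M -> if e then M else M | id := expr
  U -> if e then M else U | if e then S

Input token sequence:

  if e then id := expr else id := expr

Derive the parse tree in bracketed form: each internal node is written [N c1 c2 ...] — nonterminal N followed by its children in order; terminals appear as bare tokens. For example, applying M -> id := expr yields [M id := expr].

[S [M if e then [M id := expr] else [M id := expr]]]

S
M
if e then M else M
if e then id := expr else M
if e then id := expr else id := expr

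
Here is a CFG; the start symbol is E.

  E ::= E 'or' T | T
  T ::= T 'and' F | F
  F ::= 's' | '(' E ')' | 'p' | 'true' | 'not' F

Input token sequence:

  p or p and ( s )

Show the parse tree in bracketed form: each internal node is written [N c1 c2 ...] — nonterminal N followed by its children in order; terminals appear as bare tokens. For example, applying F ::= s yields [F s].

E
E or T
T or T
F or T
p or T
p or T and F
p or F and F
p or p and F
p or p and ( E )
p or p and ( T )
p or p and ( F )
p or p and ( s )

[E [E [T [F p]]] or [T [T [F p]] and [F ( [E [T [F s]]] )]]]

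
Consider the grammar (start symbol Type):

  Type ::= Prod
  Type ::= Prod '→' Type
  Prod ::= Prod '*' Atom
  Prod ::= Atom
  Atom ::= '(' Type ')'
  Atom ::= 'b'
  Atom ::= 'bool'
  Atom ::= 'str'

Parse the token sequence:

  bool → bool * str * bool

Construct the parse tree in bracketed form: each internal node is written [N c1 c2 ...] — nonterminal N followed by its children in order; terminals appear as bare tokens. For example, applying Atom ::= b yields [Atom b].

[Type [Prod [Atom bool]] → [Type [Prod [Prod [Prod [Atom bool]] * [Atom str]] * [Atom bool]]]]

Type
Prod → Type
Atom → Type
bool → Type
bool → Prod
bool → Prod * Atom
bool → Prod * Atom * Atom
bool → Atom * Atom * Atom
bool → bool * Atom * Atom
bool → bool * str * Atom
bool → bool * str * bool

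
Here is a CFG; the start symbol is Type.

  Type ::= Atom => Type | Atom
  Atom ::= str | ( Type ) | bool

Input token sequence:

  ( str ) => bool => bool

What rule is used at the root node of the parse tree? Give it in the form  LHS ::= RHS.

Type ::= Atom => Type

[Type [Atom ( [Type [Atom str]] )] => [Type [Atom bool] => [Type [Atom bool]]]]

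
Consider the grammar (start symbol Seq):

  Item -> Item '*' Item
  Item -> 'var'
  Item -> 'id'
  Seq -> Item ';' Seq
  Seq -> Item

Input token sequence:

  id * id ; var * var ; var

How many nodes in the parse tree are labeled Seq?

[Seq [Item [Item id] * [Item id]] ; [Seq [Item [Item var] * [Item var]] ; [Seq [Item var]]]]

3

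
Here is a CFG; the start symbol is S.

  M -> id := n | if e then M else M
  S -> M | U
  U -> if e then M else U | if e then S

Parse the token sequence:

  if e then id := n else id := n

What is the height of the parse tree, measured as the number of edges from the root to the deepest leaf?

3

[S [M if e then [M id := n] else [M id := n]]]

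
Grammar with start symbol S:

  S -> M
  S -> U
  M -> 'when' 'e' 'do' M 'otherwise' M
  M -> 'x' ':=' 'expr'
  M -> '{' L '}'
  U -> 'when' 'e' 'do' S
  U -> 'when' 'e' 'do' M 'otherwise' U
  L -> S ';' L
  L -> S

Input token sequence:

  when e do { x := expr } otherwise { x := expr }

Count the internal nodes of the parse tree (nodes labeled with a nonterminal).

10

[S [M when e do [M { [L [S [M x := expr]]] }] otherwise [M { [L [S [M x := expr]]] }]]]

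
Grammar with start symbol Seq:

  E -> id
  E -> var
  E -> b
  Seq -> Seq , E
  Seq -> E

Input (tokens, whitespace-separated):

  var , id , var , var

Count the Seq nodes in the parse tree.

[Seq [Seq [Seq [Seq [E var]] , [E id]] , [E var]] , [E var]]

4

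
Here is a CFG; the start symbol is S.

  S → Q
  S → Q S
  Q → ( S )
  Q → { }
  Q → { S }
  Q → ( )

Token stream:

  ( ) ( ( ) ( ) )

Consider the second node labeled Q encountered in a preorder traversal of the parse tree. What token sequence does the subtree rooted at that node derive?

[S [Q ( )] [S [Q ( [S [Q ( )] [S [Q ( )]]] )]]]

( ( ) ( ) )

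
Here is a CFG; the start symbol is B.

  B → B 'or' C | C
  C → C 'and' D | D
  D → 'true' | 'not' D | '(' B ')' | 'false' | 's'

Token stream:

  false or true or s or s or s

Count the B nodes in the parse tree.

[B [B [B [B [B [C [D false]]] or [C [D true]]] or [C [D s]]] or [C [D s]]] or [C [D s]]]

5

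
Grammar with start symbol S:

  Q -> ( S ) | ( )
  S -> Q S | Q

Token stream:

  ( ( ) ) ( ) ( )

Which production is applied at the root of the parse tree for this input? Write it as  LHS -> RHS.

[S [Q ( [S [Q ( )]] )] [S [Q ( )] [S [Q ( )]]]]

S -> Q S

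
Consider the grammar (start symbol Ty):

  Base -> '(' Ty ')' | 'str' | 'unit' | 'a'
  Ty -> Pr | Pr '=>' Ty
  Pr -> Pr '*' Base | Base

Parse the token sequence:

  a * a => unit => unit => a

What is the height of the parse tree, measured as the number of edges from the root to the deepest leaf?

[Ty [Pr [Pr [Base a]] * [Base a]] => [Ty [Pr [Base unit]] => [Ty [Pr [Base unit]] => [Ty [Pr [Base a]]]]]]

6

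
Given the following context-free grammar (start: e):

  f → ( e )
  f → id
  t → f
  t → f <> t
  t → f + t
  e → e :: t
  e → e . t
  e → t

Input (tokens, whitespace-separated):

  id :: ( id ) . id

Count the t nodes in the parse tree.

[e [e [e [t [f id]]] :: [t [f ( [e [t [f id]]] )]]] . [t [f id]]]

4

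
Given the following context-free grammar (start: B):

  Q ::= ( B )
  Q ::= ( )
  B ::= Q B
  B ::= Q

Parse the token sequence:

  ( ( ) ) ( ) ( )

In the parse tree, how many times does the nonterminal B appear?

4

[B [Q ( [B [Q ( )]] )] [B [Q ( )] [B [Q ( )]]]]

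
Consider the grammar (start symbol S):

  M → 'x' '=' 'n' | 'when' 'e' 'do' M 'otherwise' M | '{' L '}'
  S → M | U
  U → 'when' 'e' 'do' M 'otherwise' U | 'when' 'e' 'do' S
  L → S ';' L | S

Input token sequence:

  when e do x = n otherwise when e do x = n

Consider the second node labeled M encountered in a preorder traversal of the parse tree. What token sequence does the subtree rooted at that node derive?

[S [U when e do [M x = n] otherwise [U when e do [S [M x = n]]]]]

x = n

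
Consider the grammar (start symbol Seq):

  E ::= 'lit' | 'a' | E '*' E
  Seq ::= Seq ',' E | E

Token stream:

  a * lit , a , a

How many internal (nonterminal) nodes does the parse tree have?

8

[Seq [Seq [Seq [E [E a] * [E lit]]] , [E a]] , [E a]]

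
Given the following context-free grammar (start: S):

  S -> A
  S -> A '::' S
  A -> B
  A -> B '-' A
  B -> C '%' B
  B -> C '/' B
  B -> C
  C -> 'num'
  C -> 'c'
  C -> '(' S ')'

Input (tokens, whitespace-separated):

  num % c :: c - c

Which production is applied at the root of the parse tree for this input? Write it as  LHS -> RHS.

S -> A '::' S

[S [A [B [C num] % [B [C c]]]] :: [S [A [B [C c]] - [A [B [C c]]]]]]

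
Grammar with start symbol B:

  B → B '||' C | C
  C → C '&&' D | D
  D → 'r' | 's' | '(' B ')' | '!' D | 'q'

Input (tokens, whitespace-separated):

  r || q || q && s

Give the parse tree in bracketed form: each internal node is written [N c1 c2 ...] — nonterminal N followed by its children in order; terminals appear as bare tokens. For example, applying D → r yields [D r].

B
B || C
B || C || C
C || C || C
D || C || C
r || C || C
r || D || C
r || q || C
r || q || C && D
r || q || D && D
r || q || q && D
r || q || q && s

[B [B [B [C [D r]]] || [C [D q]]] || [C [C [D q]] && [D s]]]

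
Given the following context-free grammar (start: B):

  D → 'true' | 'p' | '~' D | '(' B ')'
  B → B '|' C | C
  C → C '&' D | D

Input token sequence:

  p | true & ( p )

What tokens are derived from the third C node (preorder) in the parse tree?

true

[B [B [C [D p]]] | [C [C [D true]] & [D ( [B [C [D p]]] )]]]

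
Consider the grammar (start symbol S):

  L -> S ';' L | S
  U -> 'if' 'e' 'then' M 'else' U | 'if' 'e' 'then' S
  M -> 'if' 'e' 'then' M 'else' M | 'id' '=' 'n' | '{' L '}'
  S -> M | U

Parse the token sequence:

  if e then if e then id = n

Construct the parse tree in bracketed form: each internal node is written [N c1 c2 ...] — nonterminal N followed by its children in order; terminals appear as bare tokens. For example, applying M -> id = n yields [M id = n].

S
U
if e then S
if e then U
if e then if e then S
if e then if e then M
if e then if e then id = n

[S [U if e then [S [U if e then [S [M id = n]]]]]]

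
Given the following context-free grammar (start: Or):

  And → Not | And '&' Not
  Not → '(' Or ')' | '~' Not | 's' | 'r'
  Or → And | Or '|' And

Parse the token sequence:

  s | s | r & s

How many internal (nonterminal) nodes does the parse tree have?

[Or [Or [Or [And [Not s]]] | [And [Not s]]] | [And [And [Not r]] & [Not s]]]

11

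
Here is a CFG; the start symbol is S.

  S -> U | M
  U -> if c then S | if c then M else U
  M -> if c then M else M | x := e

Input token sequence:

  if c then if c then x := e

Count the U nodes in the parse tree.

2

[S [U if c then [S [U if c then [S [M x := e]]]]]]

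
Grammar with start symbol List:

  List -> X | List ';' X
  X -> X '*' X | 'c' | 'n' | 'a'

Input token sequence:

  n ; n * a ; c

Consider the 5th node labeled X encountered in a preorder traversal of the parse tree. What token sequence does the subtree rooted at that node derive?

[List [List [List [X n]] ; [X [X n] * [X a]]] ; [X c]]

c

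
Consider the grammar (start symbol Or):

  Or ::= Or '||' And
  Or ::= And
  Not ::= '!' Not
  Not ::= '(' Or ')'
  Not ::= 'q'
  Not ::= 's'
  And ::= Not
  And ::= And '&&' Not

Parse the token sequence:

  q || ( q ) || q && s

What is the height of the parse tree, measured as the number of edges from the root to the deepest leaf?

7

[Or [Or [Or [And [Not q]]] || [And [Not ( [Or [And [Not q]]] )]]] || [And [And [Not q]] && [Not s]]]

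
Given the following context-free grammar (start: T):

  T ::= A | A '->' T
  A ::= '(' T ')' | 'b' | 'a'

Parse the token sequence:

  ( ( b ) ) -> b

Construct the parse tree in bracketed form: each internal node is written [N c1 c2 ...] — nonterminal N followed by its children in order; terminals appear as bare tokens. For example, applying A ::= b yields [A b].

[T [A ( [T [A ( [T [A b]] )]] )] -> [T [A b]]]

T
A -> T
( T ) -> T
( A ) -> T
( ( T ) ) -> T
( ( A ) ) -> T
( ( b ) ) -> T
( ( b ) ) -> A
( ( b ) ) -> b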